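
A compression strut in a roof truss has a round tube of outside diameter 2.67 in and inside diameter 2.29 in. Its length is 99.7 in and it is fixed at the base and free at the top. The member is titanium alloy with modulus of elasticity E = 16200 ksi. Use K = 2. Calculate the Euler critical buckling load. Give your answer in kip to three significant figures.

d_o = 2.67 in, d_i = 2.29 in
I = π(d_o⁴ − d_i⁴)/64 = π(2.67⁴ − 2.290⁴)/64 = 1.145 in⁴
Effective length L_e = K·L = 2 × 99.7 = 199.4 in
P_cr = π²EI / L_e² = π² × 16200×10³ × 1.145 / 199.4² = 4.603×10^3 lb

P_cr ≈ 4.60 kip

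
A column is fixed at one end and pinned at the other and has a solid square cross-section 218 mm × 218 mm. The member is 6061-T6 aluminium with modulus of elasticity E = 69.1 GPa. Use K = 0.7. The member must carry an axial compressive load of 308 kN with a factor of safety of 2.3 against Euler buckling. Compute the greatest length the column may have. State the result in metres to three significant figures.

L_max ≈ 19.2 m

I = a⁴/12 = 218⁴/12 = 1.882×10^8 mm⁴
I = 1.882×10^-4 m⁴
Required critical load P_cr = n·P = 2.3 × 308 = 708.4 kN = 7.084×10^5 N
From P_cr = π²EI/(K·L)²:  L = (1/K)·√(π²EI/P_cr) = (1/0.7)·√(π²×6.91×10^10×1.882×10^-4/7.084×10^5)
L = 19.2 m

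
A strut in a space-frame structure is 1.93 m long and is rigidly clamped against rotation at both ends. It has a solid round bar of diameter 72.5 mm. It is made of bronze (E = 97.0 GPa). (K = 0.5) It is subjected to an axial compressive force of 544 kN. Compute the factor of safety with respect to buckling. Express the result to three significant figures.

I = πd⁴/64 = π×72.5⁴/64 = 1.356×10^6 mm⁴
I = 1.356×10^6 mm⁴ = 1.356×10^-6 m⁴
Effective length L_e = K·L = 0.5 × 1.93 = 0.9650 m
P_cr = π²EI / L_e² = π² × 97.0×10⁹ × 1.356×10^-6 / 0.9650² = 1.394×10^6 N
Factor of safety n = P_cr / P = 1394.2 / 544 = 2.56

n ≈ 2.56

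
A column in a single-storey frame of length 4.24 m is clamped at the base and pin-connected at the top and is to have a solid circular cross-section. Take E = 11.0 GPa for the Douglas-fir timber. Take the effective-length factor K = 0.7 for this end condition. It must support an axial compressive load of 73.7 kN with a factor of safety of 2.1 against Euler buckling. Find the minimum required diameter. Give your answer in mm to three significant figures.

d ≈ 126 mm

Required P_cr = n·P = 2.1 × 73.7 = 154.8 kN
L_e = K·L = 0.7 × 4.24 = 2.968 m
Required I = P_cr·L_e²/(π²E) = 1.548×10^5 × 2.968² / (π² × 1.10×10^10) = 1.256×10^-5 m⁴
I_req = 1.256×10^7 mm⁴
Solid circle: I = πd⁴/64  ⇒  d = (64I/π)^(1/4) = (64×1.256×10^7/π)^(1/4) = 126 mm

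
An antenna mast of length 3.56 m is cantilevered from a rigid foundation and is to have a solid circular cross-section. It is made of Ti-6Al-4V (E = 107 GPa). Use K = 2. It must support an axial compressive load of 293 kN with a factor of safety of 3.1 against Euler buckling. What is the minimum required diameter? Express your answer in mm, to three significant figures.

Required P_cr = n·P = 3.1 × 293 = 908.3 kN
L_e = K·L = 2 × 3.56 = 7.120 m
Required I = P_cr·L_e²/(π²E) = 9.083×10^5 × 7.120² / (π² × 1.07×10^11) = 4.360×10^-5 m⁴
I_req = 4.360×10^7 mm⁴
Solid circle: I = πd⁴/64  ⇒  d = (64I/π)^(1/4) = (64×4.360×10^7/π)^(1/4) = 173 mm

d ≈ 173 mm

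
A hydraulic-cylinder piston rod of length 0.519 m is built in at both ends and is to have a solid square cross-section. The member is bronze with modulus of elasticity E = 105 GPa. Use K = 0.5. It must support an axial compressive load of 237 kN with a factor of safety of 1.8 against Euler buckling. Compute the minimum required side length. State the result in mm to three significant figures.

Required P_cr = n·P = 1.8 × 237 = 426.6 kN
L_e = K·L = 0.5 × 0.519 = 0.2595 m
Required I = P_cr·L_e²/(π²E) = 4.266×10^5 × 0.2595² / (π² × 1.05×10^11) = 2.772×10^-8 m⁴
I_req = 2.772×10^4 mm⁴
Solid square: I = a⁴/12  ⇒  a = (12I)^(1/4) = (12×2.772×10^4)^(1/4) = 24.0 mm

a ≈ 24.0 mm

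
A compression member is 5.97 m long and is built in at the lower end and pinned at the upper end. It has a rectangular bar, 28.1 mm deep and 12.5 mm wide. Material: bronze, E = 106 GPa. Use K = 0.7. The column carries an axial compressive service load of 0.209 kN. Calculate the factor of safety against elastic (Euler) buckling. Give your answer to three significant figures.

n ≈ 1.31

Buckling occurs about the weak axis: I_min = h·b³/12 with b = 12.5 mm (the shorter side).
I_min = 28.1×12.5³/12 = 4.574×10^3 mm⁴
I = 4.574×10^3 mm⁴ = 4.574×10^-9 m⁴
Effective length L_e = K·L = 0.7 × 5.97 = 4.179 m
P_cr = π²EI / L_e² = π² × 106×10⁹ × 4.574×10^-9 / 4.179² = 274.0 N
Factor of safety n = P_cr / P = 0.27398 / 0.209 = 1.31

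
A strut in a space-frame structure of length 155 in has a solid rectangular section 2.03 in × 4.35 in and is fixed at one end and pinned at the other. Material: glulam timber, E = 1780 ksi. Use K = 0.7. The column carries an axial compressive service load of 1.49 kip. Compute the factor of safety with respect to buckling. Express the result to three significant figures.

Buckling occurs about the weak axis: I_min = h·b³/12 with b = 2.03 in (the shorter side).
I_min = 4.35×2.03³/12 = 3.032 in⁴
Effective length L_e = K·L = 0.7 × 155 = 108.5 in
P_cr = π²EI / L_e² = π² × 1780×10³ × 3.032 / 108.5² = 4.525×10^3 lb
Factor of safety n = P_cr / P = 4.5254 / 1.49 = 3.04

n ≈ 3.04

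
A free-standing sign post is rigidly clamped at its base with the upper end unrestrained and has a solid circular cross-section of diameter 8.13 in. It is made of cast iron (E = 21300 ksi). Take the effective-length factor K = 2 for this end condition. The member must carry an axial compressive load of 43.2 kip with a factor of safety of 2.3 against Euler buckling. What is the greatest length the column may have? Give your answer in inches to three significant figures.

L_max ≈ 337 in

I = πd⁴/64 = π×8.13⁴/64 = 214.5 in⁴
Required critical load P_cr = n·P = 2.3 × 43.2 = 99.36 kip = 9.936×10^4 lb
From P_cr = π²EI/(K·L)²:  L = (1/K)·√(π²EI/P_cr) = (1/2)·√(π²×2.13×10^7×214.5/9.936×10^4)
L = 337 in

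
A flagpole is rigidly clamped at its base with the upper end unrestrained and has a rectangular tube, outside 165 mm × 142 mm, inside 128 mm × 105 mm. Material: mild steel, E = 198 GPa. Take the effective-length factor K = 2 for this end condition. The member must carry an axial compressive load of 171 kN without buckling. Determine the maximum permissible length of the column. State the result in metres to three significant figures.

L_max ≈ 8.79 m

Weak-axis I_min = (h_o·b_o³ − h_i·b_i³)/12 with b_o = 142, b_i = 105.0 mm (shorter outer/inner sides).
I_min = (165×142³ − 128.0×105.0³)/12 = 2.702×10^7 mm⁴
I = 2.702×10^-5 m⁴
At the buckling limit P_cr = P = 1.710×10^5 N
From P_cr = π²EI/(K·L)²:  L = (1/K)·√(π²EI/P_cr) = (1/2)·√(π²×1.98×10^11×2.702×10^-5/1.710×10^5)
L = 8.79 m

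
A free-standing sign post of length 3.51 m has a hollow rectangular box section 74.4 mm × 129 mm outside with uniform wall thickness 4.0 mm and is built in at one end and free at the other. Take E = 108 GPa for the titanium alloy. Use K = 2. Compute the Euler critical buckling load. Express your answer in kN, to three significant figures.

P_cr ≈ 31.9 kN

Inner dimensions: h_i = 129 − 2×4.0 = 121.0 mm, b_i = 74.4 − 2×4.0 = 66.40 mm
Weak-axis I_min = (h_o·b_o³ − h_i·b_i³)/12 with b_o = 74.4, b_i = 66.40 mm (shorter outer/inner sides).
I_min = (129×74.4³ − 121.0×66.40³)/12 = 1.475×10^6 mm⁴
I = 1.475×10^6 mm⁴ = 1.475×10^-6 m⁴
Effective length L_e = K·L = 2 × 3.51 = 7.020 m
P_cr = π²EI / L_e² = π² × 108×10⁹ × 1.475×10^-6 / 7.020² = 3.191×10^4 N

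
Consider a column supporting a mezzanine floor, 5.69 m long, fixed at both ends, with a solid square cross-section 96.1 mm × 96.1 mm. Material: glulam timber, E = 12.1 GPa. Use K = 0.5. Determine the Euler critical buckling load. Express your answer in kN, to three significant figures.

I = a⁴/12 = 96.1⁴/12 = 7.107×10^6 mm⁴
I = 7.107×10^6 mm⁴ = 7.107×10^-6 m⁴
Effective length L_e = K·L = 0.5 × 5.69 = 2.845 m
P_cr = π²EI / L_e² = π² × 12.1×10⁹ × 7.107×10^-6 / 2.845² = 1.049×10^5 N

P_cr ≈ 105 kN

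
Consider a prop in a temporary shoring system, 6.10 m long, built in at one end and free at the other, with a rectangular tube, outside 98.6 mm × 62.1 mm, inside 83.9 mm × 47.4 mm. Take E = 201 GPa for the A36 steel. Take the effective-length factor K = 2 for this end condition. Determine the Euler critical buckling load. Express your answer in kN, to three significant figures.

P_cr ≈ 16.3 kN

Weak-axis I_min = (h_o·b_o³ − h_i·b_i³)/12 with b_o = 62.1, b_i = 47.40 mm (shorter outer/inner sides).
I_min = (98.6×62.1³ − 83.90×47.40³)/12 = 1.223×10^6 mm⁴
I = 1.223×10^6 mm⁴ = 1.223×10^-6 m⁴
Effective length L_e = K·L = 2 × 6.10 = 12.20 m
P_cr = π²EI / L_e² = π² × 201×10⁹ × 1.223×10^-6 / 12.20² = 1.630×10^4 N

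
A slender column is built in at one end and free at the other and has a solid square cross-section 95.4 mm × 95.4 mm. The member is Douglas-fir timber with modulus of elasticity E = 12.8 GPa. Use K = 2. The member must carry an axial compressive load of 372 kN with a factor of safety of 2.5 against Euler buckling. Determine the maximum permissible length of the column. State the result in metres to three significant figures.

I = a⁴/12 = 95.4⁴/12 = 6.903×10^6 mm⁴
I = 6.903×10^-6 m⁴
Required critical load P_cr = n·P = 2.5 × 372 = 930.0 kN = 9.300×10^5 N
From P_cr = π²EI/(K·L)²:  L = (1/K)·√(π²EI/P_cr) = (1/2)·√(π²×1.28×10^10×6.903×10^-6/9.300×10^5)
L = 0.484 m

L_max ≈ 0.484 m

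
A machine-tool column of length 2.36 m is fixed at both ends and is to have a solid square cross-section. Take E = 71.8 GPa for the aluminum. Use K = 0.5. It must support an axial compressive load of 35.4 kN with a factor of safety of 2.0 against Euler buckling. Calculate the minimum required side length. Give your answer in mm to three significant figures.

Required P_cr = n·P = 2.0 × 35.4 = 70.80 kN
L_e = K·L = 0.5 × 2.36 = 1.180 m
Required I = P_cr·L_e²/(π²E) = 7.080×10^4 × 1.180² / (π² × 7.18×10^10) = 1.391×10^-7 m⁴
I_req = 1.391×10^5 mm⁴
Solid square: I = a⁴/12  ⇒  a = (12I)^(1/4) = (12×1.391×10^5)^(1/4) = 35.9 mm

a ≈ 35.9 mm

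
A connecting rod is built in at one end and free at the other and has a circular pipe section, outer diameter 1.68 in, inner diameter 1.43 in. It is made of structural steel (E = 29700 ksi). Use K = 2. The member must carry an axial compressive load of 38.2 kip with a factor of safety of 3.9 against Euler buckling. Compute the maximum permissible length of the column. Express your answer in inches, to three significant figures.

d_o = 1.68 in, d_i = 1.43 in
I = π(d_o⁴ − d_i⁴)/64 = π(1.68⁴ − 1.430⁴)/64 = 0.1858 in⁴
Required critical load P_cr = n·P = 3.9 × 38.2 = 149.0 kip = 1.490×10^5 lb
From P_cr = π²EI/(K·L)²:  L = (1/K)·√(π²EI/P_cr) = (1/2)·√(π²×2.97×10^7×0.1858/1.490×10^5)
L = 9.56 in

L_max ≈ 9.56 in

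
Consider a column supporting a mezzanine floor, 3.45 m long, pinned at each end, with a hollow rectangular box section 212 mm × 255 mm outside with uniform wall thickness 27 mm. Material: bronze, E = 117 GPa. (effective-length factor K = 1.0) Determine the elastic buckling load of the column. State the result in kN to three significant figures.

P_cr ≈ 13200 kN

Inner dimensions: h_i = 255 − 2×27 = 201.0 mm, b_i = 212 − 2×27 = 158.0 mm
Weak-axis I_min = (h_o·b_o³ − h_i·b_i³)/12 with b_o = 212, b_i = 158.0 mm (shorter outer/inner sides).
I_min = (255×212³ − 201.0×158.0³)/12 = 1.364×10^8 mm⁴
I = 1.364×10^8 mm⁴ = 1.364×10^-4 m⁴
Effective length L_e = K·L = 1 × 3.45 = 3.450 m
P_cr = π²EI / L_e² = π² × 117×10⁹ × 1.364×10^-4 / 3.450² = 1.323×10^7 N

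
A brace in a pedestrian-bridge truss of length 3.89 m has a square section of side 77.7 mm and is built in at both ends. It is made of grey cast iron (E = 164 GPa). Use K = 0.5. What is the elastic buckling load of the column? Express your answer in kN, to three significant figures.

P_cr ≈ 1300 kN

I = a⁴/12 = 77.7⁴/12 = 3.037×10^6 mm⁴
I = 3.037×10^6 mm⁴ = 3.037×10^-6 m⁴
Effective length L_e = K·L = 0.5 × 3.89 = 1.945 m
P_cr = π²EI / L_e² = π² × 164×10⁹ × 3.037×10^-6 / 1.945² = 1.300×10^6 N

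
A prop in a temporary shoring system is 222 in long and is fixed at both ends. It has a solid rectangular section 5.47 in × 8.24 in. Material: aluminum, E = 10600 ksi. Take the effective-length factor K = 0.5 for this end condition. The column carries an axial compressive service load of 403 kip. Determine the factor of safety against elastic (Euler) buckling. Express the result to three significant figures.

Buckling occurs about the weak axis: I_min = h·b³/12 with b = 5.47 in (the shorter side).
I_min = 8.24×5.47³/12 = 112.4 in⁴
Effective length L_e = K·L = 0.5 × 222 = 111.0 in
P_cr = π²EI / L_e² = π² × 10600×10³ × 112.4 / 111.0² = 9.543×10^5 lb
Factor of safety n = P_cr / P = 954.26 / 403 = 2.37

n ≈ 2.37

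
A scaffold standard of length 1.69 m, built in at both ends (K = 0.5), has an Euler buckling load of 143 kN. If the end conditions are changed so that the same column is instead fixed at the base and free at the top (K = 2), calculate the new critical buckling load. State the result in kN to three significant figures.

P_cr ≈ 8.94 kN

P_cr ∝ 1/K², so P_cr,new = P_cr,old × (K_old/K_new)² = 143 × (0.5/2)²
= 143 × 0.06250 = 8.94 kN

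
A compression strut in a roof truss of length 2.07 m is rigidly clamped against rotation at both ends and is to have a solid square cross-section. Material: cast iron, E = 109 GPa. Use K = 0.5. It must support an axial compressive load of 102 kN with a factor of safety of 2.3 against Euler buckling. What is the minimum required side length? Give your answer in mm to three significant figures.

Required P_cr = n·P = 2.3 × 102 = 234.6 kN
L_e = K·L = 0.5 × 2.07 = 1.035 m
Required I = P_cr·L_e²/(π²E) = 2.346×10^5 × 1.035² / (π² × 1.09×10^11) = 2.336×10^-7 m⁴
I_req = 2.336×10^5 mm⁴
Solid square: I = a⁴/12  ⇒  a = (12I)^(1/4) = (12×2.336×10^5)^(1/4) = 40.9 mm

a ≈ 40.9 mm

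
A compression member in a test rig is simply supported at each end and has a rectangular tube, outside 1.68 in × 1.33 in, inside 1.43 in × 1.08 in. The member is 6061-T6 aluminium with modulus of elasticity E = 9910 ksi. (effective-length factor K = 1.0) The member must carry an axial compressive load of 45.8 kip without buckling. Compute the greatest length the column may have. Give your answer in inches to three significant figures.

Weak-axis I_min = (h_o·b_o³ − h_i·b_i³)/12 with b_o = 1.33, b_i = 1.080 in (shorter outer/inner sides).
I_min = (1.68×1.33³ − 1.430×1.080³)/12 = 0.1793 in⁴
At the buckling limit P_cr = P = 4.580×10^4 lb
From P_cr = π²EI/(K·L)²:  L = (1/K)·√(π²EI/P_cr) = (1/1)·√(π²×9.91×10^6×0.1793/4.580×10^4)
L = 19.6 in

L_max ≈ 19.6 in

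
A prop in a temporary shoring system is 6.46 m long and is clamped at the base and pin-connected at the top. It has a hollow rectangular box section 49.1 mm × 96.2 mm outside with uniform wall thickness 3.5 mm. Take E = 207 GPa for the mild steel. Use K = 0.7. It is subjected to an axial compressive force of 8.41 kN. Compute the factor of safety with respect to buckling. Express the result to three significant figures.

Inner dimensions: h_i = 96.2 − 2×3.5 = 89.20 mm, b_i = 49.1 − 2×3.5 = 42.10 mm
Weak-axis I_min = (h_o·b_o³ − h_i·b_i³)/12 with b_o = 49.1, b_i = 42.10 mm (shorter outer/inner sides).
I_min = (96.2×49.1³ − 89.20×42.10³)/12 = 3.943×10^5 mm⁴
I = 3.943×10^5 mm⁴ = 3.943×10^-7 m⁴
Effective length L_e = K·L = 0.7 × 6.46 = 4.522 m
P_cr = π²EI / L_e² = π² × 207×10⁹ × 3.943×10^-7 / 4.522² = 3.939×10^4 N
Factor of safety n = P_cr / P = 39.392 / 8.41 = 4.68

n ≈ 4.68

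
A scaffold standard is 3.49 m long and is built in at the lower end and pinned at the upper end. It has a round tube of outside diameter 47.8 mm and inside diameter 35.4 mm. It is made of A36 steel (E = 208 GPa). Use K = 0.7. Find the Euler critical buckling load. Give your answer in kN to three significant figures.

P_cr ≈ 61.6 kN

d_o = 47.8 mm, d_i = 35.4 mm
I = π(d_o⁴ − d_i⁴)/64 = π(47.8⁴ − 35.40⁴)/64 = 1.792×10^5 mm⁴
I = 1.792×10^5 mm⁴ = 1.792×10^-7 m⁴
Effective length L_e = K·L = 0.7 × 3.49 = 2.443 m
P_cr = π²EI / L_e² = π² × 208×10⁹ × 1.792×10^-7 / 2.443² = 6.163×10^4 N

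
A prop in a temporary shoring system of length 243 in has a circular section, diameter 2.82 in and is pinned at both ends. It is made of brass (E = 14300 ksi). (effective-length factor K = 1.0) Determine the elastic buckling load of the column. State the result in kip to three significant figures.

P_cr ≈ 7.42 kip

I = πd⁴/64 = π×2.82⁴/64 = 3.104 in⁴
Effective length L_e = K·L = 1 × 243 = 243.0 in
P_cr = π²EI / L_e² = π² × 14300×10³ × 3.104 / 243.0² = 7.420×10^3 lb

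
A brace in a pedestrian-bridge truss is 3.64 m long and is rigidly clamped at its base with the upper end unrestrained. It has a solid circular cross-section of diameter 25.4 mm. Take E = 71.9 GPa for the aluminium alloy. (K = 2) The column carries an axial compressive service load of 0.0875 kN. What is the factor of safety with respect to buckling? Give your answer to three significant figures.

n ≈ 3.13

I = πd⁴/64 = π×25.4⁴/64 = 2.043×10^4 mm⁴
I = 2.043×10^4 mm⁴ = 2.043×10^-8 m⁴
Effective length L_e = K·L = 2 × 3.64 = 7.280 m
P_cr = π²EI / L_e² = π² × 71.9×10⁹ × 2.043×10^-8 / 7.280² = 273.6 N
Factor of safety n = P_cr / P = 0.27357 / 0.0875 = 3.13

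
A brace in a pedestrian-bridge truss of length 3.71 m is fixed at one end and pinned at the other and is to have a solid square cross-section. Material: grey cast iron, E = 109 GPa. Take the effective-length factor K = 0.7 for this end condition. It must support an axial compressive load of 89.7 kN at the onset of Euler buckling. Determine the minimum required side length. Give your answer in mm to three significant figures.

L_e = K·L = 0.7 × 3.71 = 2.597 m
Required I = P_cr·L_e²/(π²E) = 8.970×10^4 × 2.597² / (π² × 1.09×10^11) = 5.624×10^-7 m⁴
I_req = 5.624×10^5 mm⁴
Solid square: I = a⁴/12  ⇒  a = (12I)^(1/4) = (12×5.624×10^5)^(1/4) = 51.0 mm

a ≈ 51.0 mm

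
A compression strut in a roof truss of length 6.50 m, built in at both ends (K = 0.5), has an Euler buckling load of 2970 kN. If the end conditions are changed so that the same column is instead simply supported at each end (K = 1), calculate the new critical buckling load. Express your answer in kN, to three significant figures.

P_cr ∝ 1/K², so P_cr,new = P_cr,old × (K_old/K_new)² = 2970 × (0.5/1)²
= 2970 × 0.2500 = 742 kN

P_cr ≈ 742 kN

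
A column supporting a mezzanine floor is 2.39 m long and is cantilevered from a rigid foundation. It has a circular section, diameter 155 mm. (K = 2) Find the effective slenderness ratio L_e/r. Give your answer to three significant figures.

I = πd⁴/64 = π×155⁴/64 = 2.833×10^7 mm⁴
A = 1.887×10^4 mm²;  r_min = √(I/A) = √(2.833×10^7/1.887×10^4) = 38.75 mm
L_e = K·L = 2 × 2.39 m = 4.780 m = 4780.0 mm
λ = L_e / r_min = 4780.0 / 38.75 = 123

λ ≈ 123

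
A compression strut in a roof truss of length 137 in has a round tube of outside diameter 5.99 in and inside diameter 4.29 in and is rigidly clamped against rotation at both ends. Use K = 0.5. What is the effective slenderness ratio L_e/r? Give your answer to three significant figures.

λ ≈ 37.2

d_o = 5.99 in, d_i = 4.29 in
I = π(d_o⁴ − d_i⁴)/64 = π(5.99⁴ − 4.290⁴)/64 = 46.57 in⁴
A = 13.73 in²;  r_min = √(I/A) = √(46.57/13.73) = 1.842 in
L_e = K·L = 0.5 × 137 = 68.50 in
λ = L_e / r_min = 68.500 / 1.842 = 37.2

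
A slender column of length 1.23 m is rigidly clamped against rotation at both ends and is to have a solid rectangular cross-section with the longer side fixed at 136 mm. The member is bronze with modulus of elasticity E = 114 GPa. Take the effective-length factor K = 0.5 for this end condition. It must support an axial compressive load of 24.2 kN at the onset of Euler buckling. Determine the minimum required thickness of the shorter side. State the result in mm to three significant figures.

b ≈ 8.95 mm

L_e = K·L = 0.5 × 1.23 = 0.6150 m
Required I = P_cr·L_e²/(π²E) = 2.420×10^4 × 0.6150² / (π² × 1.14×10^11) = 8.135×10^-9 m⁴
I_req = 8.135×10^3 mm⁴
Rectangle, weak axis: I_min = h·b³/12 with h = 136 mm fixed  ⇒  b = (12I/h)^(1/3) = 8.95 mm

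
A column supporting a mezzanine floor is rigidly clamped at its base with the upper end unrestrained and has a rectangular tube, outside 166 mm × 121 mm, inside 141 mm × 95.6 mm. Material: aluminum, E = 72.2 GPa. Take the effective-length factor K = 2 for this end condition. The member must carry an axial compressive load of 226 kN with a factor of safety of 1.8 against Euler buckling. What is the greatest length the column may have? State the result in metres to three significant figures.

Weak-axis I_min = (h_o·b_o³ − h_i·b_i³)/12 with b_o = 121, b_i = 95.60 mm (shorter outer/inner sides).
I_min = (166×121³ − 141.0×95.60³)/12 = 1.424×10^7 mm⁴
I = 1.424×10^-5 m⁴
Required critical load P_cr = n·P = 1.8 × 226 = 406.8 kN = 4.068×10^5 N
From P_cr = π²EI/(K·L)²:  L = (1/K)·√(π²EI/P_cr) = (1/2)·√(π²×7.22×10^10×1.424×10^-5/4.068×10^5)
L = 2.50 m

L_max ≈ 2.50 m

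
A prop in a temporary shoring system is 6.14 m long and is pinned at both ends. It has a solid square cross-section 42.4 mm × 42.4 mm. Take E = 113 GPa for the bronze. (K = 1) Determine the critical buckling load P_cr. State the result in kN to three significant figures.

P_cr ≈ 7.97 kN

I = a⁴/12 = 42.4⁴/12 = 2.693×10^5 mm⁴
I = 2.693×10^5 mm⁴ = 2.693×10^-7 m⁴
Effective length L_e = K·L = 1 × 6.14 = 6.140 m
P_cr = π²EI / L_e² = π² × 113×10⁹ × 2.693×10^-7 / 6.140² = 7.968×10^3 N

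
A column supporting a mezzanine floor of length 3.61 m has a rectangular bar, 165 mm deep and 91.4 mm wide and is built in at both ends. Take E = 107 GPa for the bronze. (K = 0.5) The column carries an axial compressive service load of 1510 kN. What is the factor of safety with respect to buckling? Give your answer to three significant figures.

Buckling occurs about the weak axis: I_min = h·b³/12 with b = 91.4 mm (the shorter side).
I_min = 165×91.4³/12 = 1.050×10^7 mm⁴
I = 1.050×10^7 mm⁴ = 1.050×10^-5 m⁴
Effective length L_e = K·L = 0.5 × 3.61 = 1.805 m
P_cr = π²EI / L_e² = π² × 107×10⁹ × 1.050×10^-5 / 1.805² = 3.403×10^6 N
Factor of safety n = P_cr / P = 3403.1 / 1510 = 2.25

n ≈ 2.25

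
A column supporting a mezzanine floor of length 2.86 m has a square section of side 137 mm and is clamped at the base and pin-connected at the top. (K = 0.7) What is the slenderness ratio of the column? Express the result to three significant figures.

λ ≈ 50.6

I = a⁴/12 = 137⁴/12 = 2.936×10^7 mm⁴
A = 1.877×10^4 mm²;  r_min = √(I/A) = √(2.936×10^7/1.877×10^4) = 39.55 mm
L_e = K·L = 0.7 × 2.86 m = 2.002 m = 2002.0 mm
λ = L_e / r_min = 2002.0 / 39.55 = 50.6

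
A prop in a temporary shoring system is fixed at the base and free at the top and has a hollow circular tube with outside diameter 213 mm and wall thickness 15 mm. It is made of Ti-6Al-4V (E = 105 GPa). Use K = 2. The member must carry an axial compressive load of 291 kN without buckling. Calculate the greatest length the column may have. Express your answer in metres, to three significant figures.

Inner diameter d_i = 213 − 2×15 = 183.0 mm
I = π(d_o⁴ − d_i⁴)/64 = π(213⁴ − 183.0⁴)/64 = 4.599×10^7 mm⁴
I = 4.599×10^-5 m⁴
At the buckling limit P_cr = P = 2.910×10^5 N
From P_cr = π²EI/(K·L)²:  L = (1/K)·√(π²EI/P_cr) = (1/2)·√(π²×1.05×10^11×4.599×10^-5/2.910×10^5)
L = 6.40 m

L_max ≈ 6.40 m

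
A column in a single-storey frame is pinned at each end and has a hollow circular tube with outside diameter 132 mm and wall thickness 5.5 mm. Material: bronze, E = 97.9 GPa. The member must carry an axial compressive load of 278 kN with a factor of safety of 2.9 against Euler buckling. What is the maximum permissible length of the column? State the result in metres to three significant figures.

Inner diameter d_i = 132 − 2×5.5 = 121.0 mm
I = π(d_o⁴ − d_i⁴)/64 = π(132⁴ − 121.0⁴)/64 = 4.380×10^6 mm⁴
I = 4.380×10^-6 m⁴
Required critical load P_cr = n·P = 2.9 × 278 = 806.2 kN = 8.062×10^5 N
From P_cr = π²EI/(K·L)²:  L = (1/K)·√(π²EI/P_cr) = (1/1)·√(π²×9.79×10^10×4.380×10^-6/8.062×10^5)
L = 2.29 m

L_max ≈ 2.29 m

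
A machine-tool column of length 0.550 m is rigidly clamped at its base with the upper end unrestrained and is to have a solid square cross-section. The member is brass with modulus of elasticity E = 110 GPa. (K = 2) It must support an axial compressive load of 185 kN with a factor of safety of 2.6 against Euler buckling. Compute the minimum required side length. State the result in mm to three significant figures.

Required P_cr = n·P = 2.6 × 185 = 481.0 kN
L_e = K·L = 2 × 0.550 = 1.100 m
Required I = P_cr·L_e²/(π²E) = 4.810×10^5 × 1.100² / (π² × 1.10×10^11) = 5.361×10^-7 m⁴
I_req = 5.361×10^5 mm⁴
Solid square: I = a⁴/12  ⇒  a = (12I)^(1/4) = (12×5.361×10^5)^(1/4) = 50.4 mm

a ≈ 50.4 mm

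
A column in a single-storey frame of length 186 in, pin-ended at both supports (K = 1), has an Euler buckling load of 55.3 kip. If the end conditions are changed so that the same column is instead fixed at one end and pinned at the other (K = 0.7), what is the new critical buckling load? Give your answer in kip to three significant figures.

P_cr ≈ 113 kip

P_cr ∝ 1/K², so P_cr,new = P_cr,old × (K_old/K_new)² = 55.3 × (1/0.7)²
= 55.3 × 2.041 = 113 kip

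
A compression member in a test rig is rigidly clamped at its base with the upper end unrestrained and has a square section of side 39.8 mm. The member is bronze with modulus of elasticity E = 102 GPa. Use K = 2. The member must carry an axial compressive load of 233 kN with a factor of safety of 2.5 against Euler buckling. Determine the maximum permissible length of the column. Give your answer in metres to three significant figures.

I = a⁴/12 = 39.8⁴/12 = 2.091×10^5 mm⁴
I = 2.091×10^-7 m⁴
Required critical load P_cr = n·P = 2.5 × 233 = 582.5 kN = 5.825×10^5 N
From P_cr = π²EI/(K·L)²:  L = (1/K)·√(π²EI/P_cr) = (1/2)·√(π²×1.02×10^11×2.091×10^-7/5.825×10^5)
L = 0.301 m

L_max ≈ 0.301 m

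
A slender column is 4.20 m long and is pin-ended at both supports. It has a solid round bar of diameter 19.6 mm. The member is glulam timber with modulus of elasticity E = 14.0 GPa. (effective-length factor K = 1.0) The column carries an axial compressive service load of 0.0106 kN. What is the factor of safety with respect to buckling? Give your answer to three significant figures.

I = πd⁴/64 = π×19.6⁴/64 = 7.244×10^3 mm⁴
I = 7.244×10^3 mm⁴ = 7.244×10^-9 m⁴
Effective length L_e = K·L = 1 × 4.20 = 4.200 m
P_cr = π²EI / L_e² = π² × 14.0×10⁹ × 7.244×10^-9 / 4.200² = 56.74 N
Factor of safety n = P_cr / P = 0.056744 / 0.0106 = 5.35

n ≈ 5.35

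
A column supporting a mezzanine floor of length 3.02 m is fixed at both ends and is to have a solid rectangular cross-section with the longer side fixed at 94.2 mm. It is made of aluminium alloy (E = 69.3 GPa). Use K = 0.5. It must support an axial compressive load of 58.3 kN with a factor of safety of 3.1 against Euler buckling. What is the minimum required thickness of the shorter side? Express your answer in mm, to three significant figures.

b ≈ 42.5 mm

Required P_cr = n·P = 3.1 × 58.3 = 180.7 kN
L_e = K·L = 0.5 × 3.02 = 1.510 m
Required I = P_cr·L_e²/(π²E) = 1.807×10^5 × 1.510² / (π² × 6.93×10^10) = 6.025×10^-7 m⁴
I_req = 6.025×10^5 mm⁴
Rectangle, weak axis: I_min = h·b³/12 with h = 94.2 mm fixed  ⇒  b = (12I/h)^(1/3) = 42.5 mm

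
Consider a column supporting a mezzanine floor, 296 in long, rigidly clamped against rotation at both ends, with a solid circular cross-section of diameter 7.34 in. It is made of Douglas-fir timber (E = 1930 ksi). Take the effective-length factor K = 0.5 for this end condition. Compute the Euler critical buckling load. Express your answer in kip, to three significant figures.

P_cr ≈ 124 kip

I = πd⁴/64 = π×7.34⁴/64 = 142.5 in⁴
Effective length L_e = K·L = 0.5 × 296 = 148.0 in
P_cr = π²EI / L_e² = π² × 1930×10³ × 142.5 / 148.0² = 1.239×10^5 lb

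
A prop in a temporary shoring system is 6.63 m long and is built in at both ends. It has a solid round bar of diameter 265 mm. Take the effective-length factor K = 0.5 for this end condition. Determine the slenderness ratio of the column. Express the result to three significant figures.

λ ≈ 50.0

For a solid circle r = d/4 = 265/4 = 66.25 mm
L_e = K·L = 0.5 × 6.63 m = 3.315 m = 3315.0 mm
λ = L_e / r_min = 3315.0 / 66.25 = 50.0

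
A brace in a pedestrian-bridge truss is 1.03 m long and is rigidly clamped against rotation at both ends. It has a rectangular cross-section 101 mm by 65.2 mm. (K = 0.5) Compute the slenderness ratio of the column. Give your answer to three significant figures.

λ ≈ 27.4

Buckling occurs about the weak axis: I_min = h·b³/12 with b = 65.2 mm (the shorter side).
I_min = 101×65.2³/12 = 2.333×10^6 mm⁴
A = 6.585×10^3 mm²;  r_min = √(I/A) = √(2.333×10^6/6.585×10^3) = 18.82 mm
L_e = K·L = 0.5 × 1.03 m = 0.5150 m = 515.00 mm
λ = L_e / r_min = 515.00 / 18.82 = 27.4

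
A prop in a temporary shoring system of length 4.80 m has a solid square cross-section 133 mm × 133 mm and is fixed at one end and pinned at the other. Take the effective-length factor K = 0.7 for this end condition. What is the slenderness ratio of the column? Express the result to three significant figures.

For a square r = a/√12 = 133/√12 = 38.39 mm
L_e = K·L = 0.7 × 4.80 m = 3.360 m = 3360.0 mm
λ = L_e / r_min = 3360.0 / 38.39 = 87.5

λ ≈ 87.5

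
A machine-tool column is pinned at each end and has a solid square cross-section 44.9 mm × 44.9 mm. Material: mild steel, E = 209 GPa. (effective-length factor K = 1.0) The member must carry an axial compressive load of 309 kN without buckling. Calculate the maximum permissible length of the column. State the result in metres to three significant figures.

I = a⁴/12 = 44.9⁴/12 = 3.387×10^5 mm⁴
I = 3.387×10^-7 m⁴
At the buckling limit P_cr = P = 3.090×10^5 N
From P_cr = π²EI/(K·L)²:  L = (1/K)·√(π²EI/P_cr) = (1/1)·√(π²×2.09×10^11×3.387×10^-7/3.090×10^5)
L = 1.50 m

L_max ≈ 1.50 m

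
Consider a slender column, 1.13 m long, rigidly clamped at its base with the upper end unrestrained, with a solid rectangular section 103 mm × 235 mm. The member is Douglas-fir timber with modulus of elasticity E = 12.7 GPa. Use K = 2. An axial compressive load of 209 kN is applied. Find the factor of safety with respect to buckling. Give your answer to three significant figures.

n ≈ 2.51

Buckling occurs about the weak axis: I_min = h·b³/12 with b = 103 mm (the shorter side).
I_min = 235×103³/12 = 2.140×10^7 mm⁴
I = 2.140×10^7 mm⁴ = 2.140×10^-5 m⁴
Effective length L_e = K·L = 2 × 1.13 = 2.260 m
P_cr = π²EI / L_e² = π² × 12.7×10⁹ × 2.140×10^-5 / 2.260² = 5.252×10^5 N
Factor of safety n = P_cr / P = 525.15 / 209 = 2.51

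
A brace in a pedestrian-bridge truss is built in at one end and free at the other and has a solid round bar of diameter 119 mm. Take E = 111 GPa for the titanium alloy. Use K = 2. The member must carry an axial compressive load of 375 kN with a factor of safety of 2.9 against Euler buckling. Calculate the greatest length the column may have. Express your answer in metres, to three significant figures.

I = πd⁴/64 = π×119⁴/64 = 9.844×10^6 mm⁴
I = 9.844×10^-6 m⁴
Required critical load P_cr = n·P = 2.9 × 375 = 1088 kN = 1.087×10^6 N
From P_cr = π²EI/(K·L)²:  L = (1/K)·√(π²EI/P_cr) = (1/2)·√(π²×1.11×10^11×9.844×10^-6/1.087×10^6)
L = 1.57 m

L_max ≈ 1.57 m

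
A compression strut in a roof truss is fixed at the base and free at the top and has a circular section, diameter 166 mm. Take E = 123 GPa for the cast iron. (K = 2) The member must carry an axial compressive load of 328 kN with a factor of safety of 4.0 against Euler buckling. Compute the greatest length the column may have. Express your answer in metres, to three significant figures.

I = πd⁴/64 = π×166⁴/64 = 3.727×10^7 mm⁴
I = 3.727×10^-5 m⁴
Required critical load P_cr = n·P = 4.0 × 328 = 1312 kN = 1.312×10^6 N
From P_cr = π²EI/(K·L)²:  L = (1/K)·√(π²EI/P_cr) = (1/2)·√(π²×1.23×10^11×3.727×10^-5/1.312×10^6)
L = 2.94 m

L_max ≈ 2.94 m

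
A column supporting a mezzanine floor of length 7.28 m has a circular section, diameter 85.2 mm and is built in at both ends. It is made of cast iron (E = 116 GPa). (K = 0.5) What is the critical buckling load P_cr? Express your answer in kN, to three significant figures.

P_cr ≈ 224 kN

I = πd⁴/64 = π×85.2⁴/64 = 2.587×10^6 mm⁴
I = 2.587×10^6 mm⁴ = 2.587×10^-6 m⁴
Effective length L_e = K·L = 0.5 × 7.28 = 3.640 m
P_cr = π²EI / L_e² = π² × 116×10⁹ × 2.587×10^-6 / 3.640² = 2.235×10^5 N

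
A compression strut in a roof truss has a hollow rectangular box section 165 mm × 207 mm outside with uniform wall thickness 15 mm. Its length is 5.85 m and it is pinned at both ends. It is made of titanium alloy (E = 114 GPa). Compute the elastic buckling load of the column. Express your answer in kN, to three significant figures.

Inner dimensions: h_i = 207 − 2×15 = 177.0 mm, b_i = 165 − 2×15 = 135.0 mm
Weak-axis I_min = (h_o·b_o³ − h_i·b_i³)/12 with b_o = 165, b_i = 135.0 mm (shorter outer/inner sides).
I_min = (207×165³ − 177.0×135.0³)/12 = 4.120×10^7 mm⁴
I = 4.120×10^7 mm⁴ = 4.120×10^-5 m⁴
Effective length L_e = K·L = 1 × 5.85 = 5.850 m
P_cr = π²EI / L_e² = π² × 114×10⁹ × 4.120×10^-5 / 5.850² = 1.354×10^6 N

P_cr ≈ 1350 kN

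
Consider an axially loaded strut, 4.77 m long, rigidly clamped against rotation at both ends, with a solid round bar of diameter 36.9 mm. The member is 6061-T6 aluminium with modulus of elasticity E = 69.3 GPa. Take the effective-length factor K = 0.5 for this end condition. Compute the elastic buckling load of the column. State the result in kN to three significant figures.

P_cr ≈ 10.9 kN

I = πd⁴/64 = π×36.9⁴/64 = 9.101×10^4 mm⁴
I = 9.101×10^4 mm⁴ = 9.101×10^-8 m⁴
Effective length L_e = K·L = 0.5 × 4.77 = 2.385 m
P_cr = π²EI / L_e² = π² × 69.3×10⁹ × 9.101×10^-8 / 2.385² = 1.094×10^4 N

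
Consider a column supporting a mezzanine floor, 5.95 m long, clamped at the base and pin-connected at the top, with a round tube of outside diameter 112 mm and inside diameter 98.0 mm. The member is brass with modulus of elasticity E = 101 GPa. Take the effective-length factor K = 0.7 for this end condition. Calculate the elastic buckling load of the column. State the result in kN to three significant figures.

P_cr ≈ 184 kN

d_o = 112 mm, d_i = 98.0 mm
I = π(d_o⁴ − d_i⁴)/64 = π(112⁴ − 98.00⁴)/64 = 3.196×10^6 mm⁴
I = 3.196×10^6 mm⁴ = 3.196×10^-6 m⁴
Effective length L_e = K·L = 0.7 × 5.95 = 4.165 m
P_cr = π²EI / L_e² = π² × 101×10⁹ × 3.196×10^-6 / 4.165² = 1.837×10^5 N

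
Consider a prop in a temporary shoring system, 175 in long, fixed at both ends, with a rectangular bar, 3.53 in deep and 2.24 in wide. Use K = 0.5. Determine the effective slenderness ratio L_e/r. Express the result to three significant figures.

For a rectangle r_min = b/√12 = 2.24/√12 = 0.6466 in
L_e = K·L = 0.5 × 175 = 87.50 in
λ = L_e / r_min = 87.500 / 0.6466 = 135

λ ≈ 135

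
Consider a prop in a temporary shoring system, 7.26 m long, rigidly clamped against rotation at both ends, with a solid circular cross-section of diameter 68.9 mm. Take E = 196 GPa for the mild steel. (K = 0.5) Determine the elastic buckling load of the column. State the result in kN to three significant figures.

P_cr ≈ 162 kN

I = πd⁴/64 = π×68.9⁴/64 = 1.106×10^6 mm⁴
I = 1.106×10^6 mm⁴ = 1.106×10^-6 m⁴
Effective length L_e = K·L = 0.5 × 7.26 = 3.630 m
P_cr = π²EI / L_e² = π² × 196×10⁹ × 1.106×10^-6 / 3.630² = 1.624×10^5 N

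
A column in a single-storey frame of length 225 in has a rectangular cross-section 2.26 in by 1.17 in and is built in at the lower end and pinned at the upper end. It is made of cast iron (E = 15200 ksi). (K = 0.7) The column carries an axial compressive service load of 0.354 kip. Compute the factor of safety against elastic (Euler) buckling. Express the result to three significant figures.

Buckling occurs about the weak axis: I_min = h·b³/12 with b = 1.17 in (the shorter side).
I_min = 2.26×1.17³/12 = 0.3016 in⁴
Effective length L_e = K·L = 0.7 × 225 = 157.5 in
P_cr = π²EI / L_e² = π² × 15200×10³ × 0.3016 / 157.5² = 1.824×10^3 lb
Factor of safety n = P_cr / P = 1.8242 / 0.354 = 5.15

n ≈ 5.15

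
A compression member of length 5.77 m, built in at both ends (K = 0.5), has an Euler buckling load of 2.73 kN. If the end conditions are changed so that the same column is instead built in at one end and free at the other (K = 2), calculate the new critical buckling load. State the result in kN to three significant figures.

P_cr ∝ 1/K², so P_cr,new = P_cr,old × (K_old/K_new)² = 2.73 × (0.5/2)²
= 2.73 × 0.06250 = 0.171 kN

P_cr ≈ 0.171 kN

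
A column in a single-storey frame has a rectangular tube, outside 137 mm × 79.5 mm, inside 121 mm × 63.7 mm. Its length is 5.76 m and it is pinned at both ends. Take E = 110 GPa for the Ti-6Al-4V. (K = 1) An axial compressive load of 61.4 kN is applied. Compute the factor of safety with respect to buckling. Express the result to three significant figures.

n ≈ 1.67

Weak-axis I_min = (h_o·b_o³ − h_i·b_i³)/12 with b_o = 79.5, b_i = 63.70 mm (shorter outer/inner sides).
I_min = (137×79.5³ − 121.0×63.70³)/12 = 3.130×10^6 mm⁴
I = 3.130×10^6 mm⁴ = 3.130×10^-6 m⁴
Effective length L_e = K·L = 1 × 5.76 = 5.760 m
P_cr = π²EI / L_e² = π² × 110×10⁹ × 3.130×10^-6 / 5.760² = 1.024×10^5 N
Factor of safety n = P_cr / P = 102.43 / 61.4 = 1.67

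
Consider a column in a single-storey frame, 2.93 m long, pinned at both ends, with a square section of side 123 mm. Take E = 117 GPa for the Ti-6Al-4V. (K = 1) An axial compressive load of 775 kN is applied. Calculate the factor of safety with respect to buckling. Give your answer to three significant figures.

n ≈ 3.31

I = a⁴/12 = 123⁴/12 = 1.907×10^7 mm⁴
I = 1.907×10^7 mm⁴ = 1.907×10^-5 m⁴
Effective length L_e = K·L = 1 × 2.93 = 2.930 m
P_cr = π²EI / L_e² = π² × 117×10⁹ × 1.907×10^-5 / 2.930² = 2.566×10^6 N
Factor of safety n = P_cr / P = 2565.6 / 775 = 3.31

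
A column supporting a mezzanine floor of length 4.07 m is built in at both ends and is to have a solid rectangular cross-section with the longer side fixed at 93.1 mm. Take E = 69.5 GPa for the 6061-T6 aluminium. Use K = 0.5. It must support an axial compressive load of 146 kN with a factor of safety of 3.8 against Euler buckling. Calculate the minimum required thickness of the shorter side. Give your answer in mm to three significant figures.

b ≈ 75.6 mm

Required P_cr = n·P = 3.8 × 146 = 554.8 kN
L_e = K·L = 0.5 × 4.07 = 2.035 m
Required I = P_cr·L_e²/(π²E) = 5.548×10^5 × 2.035² / (π² × 6.95×10^10) = 3.350×10^-6 m⁴
I_req = 3.350×10^6 mm⁴
Rectangle, weak axis: I_min = h·b³/12 with h = 93.1 mm fixed  ⇒  b = (12I/h)^(1/3) = 75.6 mm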